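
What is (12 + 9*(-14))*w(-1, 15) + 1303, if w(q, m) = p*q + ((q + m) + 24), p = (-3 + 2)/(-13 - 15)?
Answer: -42349/14 ≈ -3024.9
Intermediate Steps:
p = 1/28 (p = -1/(-28) = -1*(-1/28) = 1/28 ≈ 0.035714)
w(q, m) = 24 + m + 29*q/28 (w(q, m) = q/28 + ((q + m) + 24) = q/28 + ((m + q) + 24) = q/28 + (24 + m + q) = 24 + m + 29*q/28)
(12 + 9*(-14))*w(-1, 15) + 1303 = (12 + 9*(-14))*(24 + 15 + (29/28)*(-1)) + 1303 = (12 - 126)*(24 + 15 - 29/28) + 1303 = -114*1063/28 + 1303 = -60591/14 + 1303 = -42349/14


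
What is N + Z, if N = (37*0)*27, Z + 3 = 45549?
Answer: 45546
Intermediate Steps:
Z = 45546 (Z = -3 + 45549 = 45546)
N = 0 (N = 0*27 = 0)
N + Z = 0 + 45546 = 45546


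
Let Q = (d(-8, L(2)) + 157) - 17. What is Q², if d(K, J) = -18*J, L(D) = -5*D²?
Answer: 250000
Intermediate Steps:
Q = 500 (Q = (-(-90)*2² + 157) - 17 = (-(-90)*4 + 157) - 17 = (-18*(-20) + 157) - 17 = (360 + 157) - 17 = 517 - 17 = 500)
Q² = 500² = 250000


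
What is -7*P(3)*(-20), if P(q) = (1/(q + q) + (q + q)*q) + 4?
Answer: 9310/3 ≈ 3103.3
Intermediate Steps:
P(q) = 4 + 1/(2*q) + 2*q² (P(q) = (1/(2*q) + (2*q)*q) + 4 = (1/(2*q) + 2*q²) + 4 = 4 + 1/(2*q) + 2*q²)
-7*P(3)*(-20) = -7*(4 + (½)/3 + 2*3²)*(-20) = -7*(4 + (½)*(⅓) + 2*9)*(-20) = -7*(4 + ⅙ + 18)*(-20) = -7*133/6*(-20) = -931/6*(-20) = 9310/3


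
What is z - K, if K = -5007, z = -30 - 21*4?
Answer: 4893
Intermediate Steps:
z = -114 (z = -30 - 84 = -114)
z - K = -114 - 1*(-5007) = -114 + 5007 = 4893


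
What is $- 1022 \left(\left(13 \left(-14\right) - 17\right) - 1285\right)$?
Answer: $1516648$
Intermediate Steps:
$- 1022 \left(\left(13 \left(-14\right) - 17\right) - 1285\right) = - 1022 \left(\left(-182 - 17\right) - 1285\right) = - 1022 \left(-199 - 1285\right) = \left(-1022\right) \left(-1484\right) = 1516648$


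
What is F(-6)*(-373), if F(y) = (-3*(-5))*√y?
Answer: -5595*I*√6 ≈ -13705.0*I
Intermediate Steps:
F(y) = 15*√y
F(-6)*(-373) = (15*√(-6))*(-373) = (15*(I*√6))*(-373) = (15*I*√6)*(-373) = -5595*I*√6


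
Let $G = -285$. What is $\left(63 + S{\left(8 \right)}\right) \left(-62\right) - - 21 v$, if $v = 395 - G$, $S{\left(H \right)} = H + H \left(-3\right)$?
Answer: $11366$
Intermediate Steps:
$S{\left(H \right)} = - 2 H$ ($S{\left(H \right)} = H - 3 H = - 2 H$)
$v = 680$ ($v = 395 - -285 = 395 + 285 = 680$)
$\left(63 + S{\left(8 \right)}\right) \left(-62\right) - - 21 v = \left(63 - 16\right) \left(-62\right) - \left(-21\right) 680 = \left(63 - 16\right) \left(-62\right) - -14280 = 47 \left(-62\right) + 14280 = -2914 + 14280 = 11366$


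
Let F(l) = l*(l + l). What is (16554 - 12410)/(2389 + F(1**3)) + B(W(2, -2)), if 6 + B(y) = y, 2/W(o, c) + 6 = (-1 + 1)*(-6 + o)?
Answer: -10999/2391 ≈ -4.6002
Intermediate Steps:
W(o, c) = -1/3 (W(o, c) = 2/(-6 + (-1 + 1)*(-6 + o)) = 2/(-6 + 0*(-6 + o)) = 2/(-6 + 0) = 2/(-6) = 2*(-1/6) = -1/3)
B(y) = -6 + y
F(l) = 2*l**2 (F(l) = l*(2*l) = 2*l**2)
(16554 - 12410)/(2389 + F(1**3)) + B(W(2, -2)) = (16554 - 12410)/(2389 + 2*(1**3)**2) + (-6 - 1/3) = 4144/(2389 + 2*1**2) - 19/3 = 4144/(2389 + 2*1) - 19/3 = 4144/(2389 + 2) - 19/3 = 4144/2391 - 19/3 = -10999/2391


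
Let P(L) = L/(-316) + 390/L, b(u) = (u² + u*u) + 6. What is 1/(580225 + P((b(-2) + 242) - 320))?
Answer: 2528/1466793907 ≈ 1.7235e-6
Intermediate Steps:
b(u) = 6 + 2*u² (b(u) = (u² + u²) + 6 = 2*u² + 6 = 6 + 2*u²)
P(L) = 390/L - L/316 (P(L) = L*(-1/316) + 390/L = -L/316 + 390/L = 390/L - L/316)
1/(580225 + P((b(-2) + 242) - 320)) = 1/(580225 + (390/(((6 + 2*(-2)²) + 242) - 320) - (((6 + 2*(-2)²) + 242) - 320)/316)) = 1/(580225 + (390/(((6 + 2*4) + 242) - 320) - (((6 + 2*4) + 242) - 320)/316)) = 1/(580225 + (390/(((6 + 8) + 242) - 320) - (((6 + 8) + 242) - 320)/316)) = 1/(580225 + (390/((14 + 242) - 320) - ((14 + 242) - 320)/316)) = 1/(580225 + (390/(256 - 320) - (256 - 320)/316)) = 1/(580225 + (390/(-64) - 1/316*(-64))) = 1/(580225 + (390*(-1/64) + 16/79)) = 1/(580225 + (-195/32 + 16/79)) = 1/(580225 - 14893/2528) = 1/(1466793907/2528) = 2528/1466793907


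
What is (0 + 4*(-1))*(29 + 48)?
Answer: -308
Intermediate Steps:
(0 + 4*(-1))*(29 + 48) = (0 - 4)*77 = -4*77 = -308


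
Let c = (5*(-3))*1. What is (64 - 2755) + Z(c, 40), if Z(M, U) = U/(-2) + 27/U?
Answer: -108413/40 ≈ -2710.3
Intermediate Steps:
c = -15 (c = -15*1 = -15)
Z(M, U) = 27/U - U/2 (Z(M, U) = U*(-½) + 27/U = -U/2 + 27/U = 27/U - U/2)
(64 - 2755) + Z(c, 40) = (64 - 2755) + (27/40 - ½*40) = -2691 + (27*(1/40) - 20) = -2691 + (27/40 - 20) = -2691 - 773/40 = -108413/40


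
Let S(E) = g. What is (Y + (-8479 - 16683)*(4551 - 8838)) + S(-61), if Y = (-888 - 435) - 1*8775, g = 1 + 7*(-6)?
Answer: 107859355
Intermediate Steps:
g = -41 (g = 1 - 42 = -41)
Y = -10098 (Y = -1323 - 8775 = -10098)
S(E) = -41
(Y + (-8479 - 16683)*(4551 - 8838)) + S(-61) = (-10098 + (-8479 - 16683)*(4551 - 8838)) - 41 = (-10098 - 25162*(-4287)) - 41 = (-10098 + 107869494) - 41 = 107859396 - 41 = 107859355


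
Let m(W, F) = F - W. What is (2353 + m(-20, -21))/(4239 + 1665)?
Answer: 49/123 ≈ 0.39837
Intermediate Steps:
(2353 + m(-20, -21))/(4239 + 1665) = (2353 + (-21 - 1*(-20)))/(4239 + 1665) = (2353 + (-21 + 20))/5904 = (2353 - 1)*(1/5904) = 2352*(1/5904) = 49/123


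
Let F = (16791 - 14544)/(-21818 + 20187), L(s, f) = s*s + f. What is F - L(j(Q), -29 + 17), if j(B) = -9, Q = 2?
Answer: -16398/233 ≈ -70.378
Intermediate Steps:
L(s, f) = f + s² (L(s, f) = s² + f = f + s²)
F = -321/233 (F = 2247/(-1631) = 2247*(-1/1631) = -321/233 ≈ -1.3777)
F - L(j(Q), -29 + 17) = -321/233 - ((-29 + 17) + (-9)²) = -321/233 - (-12 + 81) = -321/233 - 1*69 = -321/233 - 69 = -16398/233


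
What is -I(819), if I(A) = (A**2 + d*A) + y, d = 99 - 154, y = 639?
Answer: -626355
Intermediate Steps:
d = -55
I(A) = 639 + A**2 - 55*A (I(A) = (A**2 - 55*A) + 639 = 639 + A**2 - 55*A)
-I(819) = -(639 + 819**2 - 55*819) = -(639 + 670761 - 45045) = -1*626355 = -626355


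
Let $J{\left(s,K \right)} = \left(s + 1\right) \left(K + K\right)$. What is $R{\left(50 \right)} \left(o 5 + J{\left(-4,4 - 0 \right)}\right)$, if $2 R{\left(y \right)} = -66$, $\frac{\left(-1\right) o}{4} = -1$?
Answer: $132$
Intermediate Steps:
$o = 4$ ($o = \left(-4\right) \left(-1\right) = 4$)
$R{\left(y \right)} = -33$ ($R{\left(y \right)} = \frac{1}{2} \left(-66\right) = -33$)
$J{\left(s,K \right)} = 2 K \left(1 + s\right)$ ($J{\left(s,K \right)} = \left(1 + s\right) 2 K = 2 K \left(1 + s\right)$)
$R{\left(50 \right)} \left(o 5 + J{\left(-4,4 - 0 \right)}\right) = - 33 \left(4 \cdot 5 + 2 \left(4 - 0\right) \left(1 - 4\right)\right) = - 33 \left(20 + 2 \left(4 + 0\right) \left(-3\right)\right) = - 33 \left(20 + 2 \cdot 4 \left(-3\right)\right) = - 33 \left(20 - 24\right) = \left(-33\right) \left(-4\right) = 132$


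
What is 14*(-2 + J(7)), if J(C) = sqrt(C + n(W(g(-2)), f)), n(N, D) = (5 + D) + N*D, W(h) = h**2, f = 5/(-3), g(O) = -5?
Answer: -28 + 14*I*sqrt(282)/3 ≈ -28.0 + 78.367*I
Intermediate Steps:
f = -5/3 (f = 5*(-1/3) = -5/3 ≈ -1.6667)
n(N, D) = 5 + D + D*N (n(N, D) = (5 + D) + D*N = 5 + D + D*N)
J(C) = sqrt(-115/3 + C) (J(C) = sqrt(C + (5 - 5/3 - 5/3*(-5)**2)) = sqrt(C + (5 - 5/3 - 5/3*25)) = sqrt(C + (5 - 5/3 - 125/3)) = sqrt(C - 115/3) = sqrt(-115/3 + C))
14*(-2 + J(7)) = 14*(-2 + sqrt(-345 + 9*7)/3) = 14*(-2 + sqrt(-345 + 63)/3) = 14*(-2 + sqrt(-282)/3) = 14*(-2 + (I*sqrt(282))/3) = 14*(-2 + I*sqrt(282)/3) = -28 + 14*I*sqrt(282)/3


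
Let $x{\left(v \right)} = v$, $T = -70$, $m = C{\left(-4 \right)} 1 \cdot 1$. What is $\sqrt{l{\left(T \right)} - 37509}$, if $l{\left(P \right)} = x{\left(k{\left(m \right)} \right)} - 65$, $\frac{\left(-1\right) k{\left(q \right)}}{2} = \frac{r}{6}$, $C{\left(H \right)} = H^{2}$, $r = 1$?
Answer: $\frac{13 i \sqrt{2001}}{3} \approx 193.84 i$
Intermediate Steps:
$m = 16$ ($m = \left(-4\right)^{2} \cdot 1 \cdot 1 = 16 \cdot 1 \cdot 1 = 16 \cdot 1 = 16$)
$k{\left(q \right)} = - \frac{1}{3}$ ($k{\left(q \right)} = - 2 \cdot 1 \cdot \frac{1}{6} = \left(-2\right) \frac{1}{6} = - \frac{1}{3}$)
$l{\left(P \right)} = - \frac{196}{3}$ ($l{\left(P \right)} = - \frac{1}{3} - 65 = - \frac{196}{3}$)
$\sqrt{l{\left(T \right)} - 37509} = \sqrt{- \frac{196}{3} - 37509} = \sqrt{- \frac{112723}{3}} = \frac{13 i \sqrt{2001}}{3}$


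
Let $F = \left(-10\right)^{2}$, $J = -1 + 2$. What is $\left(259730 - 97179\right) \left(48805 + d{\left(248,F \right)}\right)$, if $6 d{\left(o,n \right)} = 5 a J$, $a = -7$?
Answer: $\frac{47594120045}{6} \approx 7.9324 \cdot 10^{9}$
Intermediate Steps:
$J = 1$
$F = 100$
$d{\left(o,n \right)} = - \frac{35}{6}$ ($d{\left(o,n \right)} = \frac{5 \left(-7\right) 1}{6} = \frac{\left(-35\right) 1}{6} = \frac{1}{6} \left(-35\right) = - \frac{35}{6}$)
$\left(259730 - 97179\right) \left(48805 + d{\left(248,F \right)}\right) = \left(259730 - 97179\right) \left(48805 - \frac{35}{6}\right) = \left(259730 - 97179\right) \frac{292795}{6} = 162551 \cdot \frac{292795}{6} = \frac{47594120045}{6}$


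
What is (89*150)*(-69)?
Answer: -921150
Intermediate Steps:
(89*150)*(-69) = 13350*(-69) = -921150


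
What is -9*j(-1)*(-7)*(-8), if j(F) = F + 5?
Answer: -2016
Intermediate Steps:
j(F) = 5 + F
-9*j(-1)*(-7)*(-8) = -9*(5 - 1)*(-7)*(-8) = -9*4*(-7)*(-8) = -(-252)*(-8) = -9*224 = -2016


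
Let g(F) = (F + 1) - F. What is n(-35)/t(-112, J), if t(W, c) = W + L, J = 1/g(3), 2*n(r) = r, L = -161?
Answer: 5/78 ≈ 0.064103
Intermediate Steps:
g(F) = 1 (g(F) = (1 + F) - F = 1)
n(r) = r/2
J = 1 (J = 1/1 = 1)
t(W, c) = -161 + W (t(W, c) = W - 161 = -161 + W)
n(-35)/t(-112, J) = ((1/2)*(-35))/(-161 - 112) = -35/2/(-273) = -35/2*(-1/273) = 5/78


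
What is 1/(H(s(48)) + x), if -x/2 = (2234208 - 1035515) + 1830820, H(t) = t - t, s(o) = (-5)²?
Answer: -1/6059026 ≈ -1.6504e-7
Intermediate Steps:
s(o) = 25
H(t) = 0
x = -6059026 (x = -2*((2234208 - 1035515) + 1830820) = -2*(1198693 + 1830820) = -2*3029513 = -6059026)
1/(H(s(48)) + x) = 1/(0 - 6059026) = 1/(-6059026) = -1/6059026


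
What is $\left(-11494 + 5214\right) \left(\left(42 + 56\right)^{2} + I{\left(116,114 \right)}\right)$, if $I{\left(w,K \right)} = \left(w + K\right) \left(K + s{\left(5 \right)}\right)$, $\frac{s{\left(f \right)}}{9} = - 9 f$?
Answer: $360007280$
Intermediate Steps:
$s{\left(f \right)} = - 81 f$ ($s{\left(f \right)} = 9 \left(- 9 f\right) = - 81 f$)
$I{\left(w,K \right)} = \left(-405 + K\right) \left(K + w\right)$ ($I{\left(w,K \right)} = \left(w + K\right) \left(K - 405\right) = \left(K + w\right) \left(K - 405\right) = \left(K + w\right) \left(-405 + K\right) = \left(-405 + K\right) \left(K + w\right)$)
$\left(-11494 + 5214\right) \left(\left(42 + 56\right)^{2} + I{\left(116,114 \right)}\right) = \left(-11494 + 5214\right) \left(\left(42 + 56\right)^{2} + \left(114^{2} - 46170 - 46980 + 114 \cdot 116\right)\right) = - 6280 \left(98^{2} + \left(12996 - 46170 - 46980 + 13224\right)\right) = - 6280 \left(9604 - 66930\right) = \left(-6280\right) \left(-57326\right) = 360007280$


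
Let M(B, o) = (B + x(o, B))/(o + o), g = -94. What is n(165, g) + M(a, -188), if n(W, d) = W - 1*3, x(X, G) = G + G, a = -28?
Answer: 15249/94 ≈ 162.22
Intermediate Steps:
x(X, G) = 2*G
n(W, d) = -3 + W (n(W, d) = W - 3 = -3 + W)
M(B, o) = 3*B/(2*o) (M(B, o) = (B + 2*B)/(o + o) = (3*B)/((2*o)) = (3*B)*(1/(2*o)) = 3*B/(2*o))
n(165, g) + M(a, -188) = (-3 + 165) + (3/2)*(-28)/(-188) = 162 + (3/2)*(-28)*(-1/188) = 162 + 21/94 = 15249/94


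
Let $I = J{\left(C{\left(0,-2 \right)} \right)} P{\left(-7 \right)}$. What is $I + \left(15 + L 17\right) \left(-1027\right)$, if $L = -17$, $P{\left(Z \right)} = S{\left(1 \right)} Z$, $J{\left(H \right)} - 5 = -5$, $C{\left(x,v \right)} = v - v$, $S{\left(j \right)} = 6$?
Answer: $281398$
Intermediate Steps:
$C{\left(x,v \right)} = 0$
$J{\left(H \right)} = 0$ ($J{\left(H \right)} = 5 - 5 = 0$)
$P{\left(Z \right)} = 6 Z$
$I = 0$ ($I = 0 \cdot 6 \left(-7\right) = 0 \left(-42\right) = 0$)
$I + \left(15 + L 17\right) \left(-1027\right) = 0 + \left(15 - 289\right) \left(-1027\right) = 0 - -281398 = 0 + 281398 = 281398$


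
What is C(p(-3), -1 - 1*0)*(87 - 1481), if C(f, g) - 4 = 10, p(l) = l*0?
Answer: -19516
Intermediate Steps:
p(l) = 0
C(f, g) = 14 (C(f, g) = 4 + 10 = 14)
C(p(-3), -1 - 1*0)*(87 - 1481) = 14*(87 - 1481) = 14*(-1394) = -19516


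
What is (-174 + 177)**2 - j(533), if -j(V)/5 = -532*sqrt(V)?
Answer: 9 - 2660*sqrt(533) ≈ -61402.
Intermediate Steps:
j(V) = 2660*sqrt(V) (j(V) = -(-2660)*sqrt(V) = 2660*sqrt(V))
(-174 + 177)**2 - j(533) = (-174 + 177)**2 - 2660*sqrt(533) = 3**2 - 2660*sqrt(533) = 9 - 2660*sqrt(533)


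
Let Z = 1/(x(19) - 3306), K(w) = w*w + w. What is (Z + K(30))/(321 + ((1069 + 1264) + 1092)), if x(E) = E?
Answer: 3056909/12313102 ≈ 0.24826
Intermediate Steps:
K(w) = w + w**2 (K(w) = w**2 + w = w + w**2)
Z = -1/3287 (Z = 1/(19 - 3306) = 1/(-3287) = -1/3287 ≈ -0.00030423)
(Z + K(30))/(321 + ((1069 + 1264) + 1092)) = (-1/3287 + 30*(1 + 30))/(321 + ((1069 + 1264) + 1092)) = (-1/3287 + 30*31)/(321 + (2333 + 1092)) = (-1/3287 + 930)/(321 + 3425) = (3056909/3287)/3746 = (3056909/3287)*(1/3746) = 3056909/12313102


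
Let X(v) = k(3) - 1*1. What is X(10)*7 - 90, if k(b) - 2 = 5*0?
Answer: -83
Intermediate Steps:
k(b) = 2 (k(b) = 2 + 5*0 = 2 + 0 = 2)
X(v) = 1 (X(v) = 2 - 1*1 = 2 - 1 = 1)
X(10)*7 - 90 = 1*7 - 90 = 7 - 90 = -83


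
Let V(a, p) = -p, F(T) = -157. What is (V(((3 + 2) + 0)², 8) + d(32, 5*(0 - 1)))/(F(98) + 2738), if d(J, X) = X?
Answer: -13/2581 ≈ -0.0050368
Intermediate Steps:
(V(((3 + 2) + 0)², 8) + d(32, 5*(0 - 1)))/(F(98) + 2738) = (-1*8 + 5*(0 - 1))/(-157 + 2738) = (-8 + 5*(-1))/2581 = (-8 - 5)*(1/2581) = -13*1/2581 = -13/2581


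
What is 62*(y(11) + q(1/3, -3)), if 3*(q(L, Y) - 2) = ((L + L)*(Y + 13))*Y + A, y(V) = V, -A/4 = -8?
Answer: 1054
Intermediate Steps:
A = 32 (A = -4*(-8) = 32)
q(L, Y) = 38/3 + 2*L*Y*(13 + Y)/3 (q(L, Y) = 2 + (((L + L)*(Y + 13))*Y + 32)/3 = 2 + (((2*L)*(13 + Y))*Y + 32)/3 = 2 + ((2*L*(13 + Y))*Y + 32)/3 = 2 + (2*L*Y*(13 + Y) + 32)/3 = 2 + (32 + 2*L*Y*(13 + Y))/3 = 2 + (32/3 + 2*L*Y*(13 + Y)/3) = 38/3 + 2*L*Y*(13 + Y)/3)
62*(y(11) + q(1/3, -3)) = 62*(11 + (38/3 + (⅔)*(-3)²/3 + (26/3)*(-3)/3)) = 62*(11 + (38/3 + (⅔)*(⅓)*9 + (26/3)*(⅓)*(-3))) = 62*(11 + (38/3 + 2 - 26/3)) = 62*(11 + 6) = 62*17 = 1054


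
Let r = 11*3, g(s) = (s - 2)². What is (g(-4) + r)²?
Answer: 4761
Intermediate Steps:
g(s) = (-2 + s)²
r = 33
(g(-4) + r)² = ((-2 - 4)² + 33)² = ((-6)² + 33)² = (36 + 33)² = 69² = 4761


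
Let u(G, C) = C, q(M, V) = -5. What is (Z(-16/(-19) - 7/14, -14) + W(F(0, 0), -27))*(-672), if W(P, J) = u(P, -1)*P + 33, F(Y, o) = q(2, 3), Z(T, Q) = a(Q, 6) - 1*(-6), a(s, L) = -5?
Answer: -26208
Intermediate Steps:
Z(T, Q) = 1 (Z(T, Q) = -5 - 1*(-6) = -5 + 6 = 1)
F(Y, o) = -5
W(P, J) = 33 - P (W(P, J) = -P + 33 = 33 - P)
(Z(-16/(-19) - 7/14, -14) + W(F(0, 0), -27))*(-672) = (1 + (33 - 1*(-5)))*(-672) = (1 + (33 + 5))*(-672) = (1 + 38)*(-672) = 39*(-672) = -26208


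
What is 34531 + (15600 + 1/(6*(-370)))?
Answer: 111290819/2220 ≈ 50131.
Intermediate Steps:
34531 + (15600 + 1/(6*(-370))) = 34531 + (15600 + 1/(-2220)) = 34531 + (15600 - 1/2220) = 34531 + 34631999/2220 = 111290819/2220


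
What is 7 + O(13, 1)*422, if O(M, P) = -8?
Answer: -3369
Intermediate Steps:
7 + O(13, 1)*422 = 7 - 8*422 = 7 - 3376 = -3369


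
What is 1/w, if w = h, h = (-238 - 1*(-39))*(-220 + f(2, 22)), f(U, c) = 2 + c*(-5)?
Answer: 1/65272 ≈ 1.5320e-5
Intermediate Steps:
f(U, c) = 2 - 5*c
h = 65272 (h = (-238 - 1*(-39))*(-220 + (2 - 5*22)) = (-238 + 39)*(-220 + (2 - 110)) = -199*(-220 - 108) = -199*(-328) = 65272)
w = 65272
1/w = 1/65272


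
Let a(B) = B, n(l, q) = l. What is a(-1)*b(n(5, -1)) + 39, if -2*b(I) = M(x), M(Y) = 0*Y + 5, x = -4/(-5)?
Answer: 83/2 ≈ 41.500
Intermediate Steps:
x = ⅘ (x = -4*(-⅕) = ⅘ ≈ 0.80000)
M(Y) = 5 (M(Y) = 0 + 5 = 5)
b(I) = -5/2 (b(I) = -½*5 = -5/2)
a(-1)*b(n(5, -1)) + 39 = -1*(-5/2) + 39 = 5/2 + 39 = 83/2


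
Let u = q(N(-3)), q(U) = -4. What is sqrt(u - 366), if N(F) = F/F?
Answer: I*sqrt(370) ≈ 19.235*I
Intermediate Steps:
N(F) = 1
u = -4
sqrt(u - 366) = sqrt(-4 - 366) = sqrt(-370) = I*sqrt(370)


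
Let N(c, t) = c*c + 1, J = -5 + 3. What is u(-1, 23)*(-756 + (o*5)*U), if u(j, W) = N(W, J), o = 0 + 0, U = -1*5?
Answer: -400680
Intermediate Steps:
U = -5
J = -2
o = 0
N(c, t) = 1 + c**2 (N(c, t) = c**2 + 1 = 1 + c**2)
u(j, W) = 1 + W**2
u(-1, 23)*(-756 + (o*5)*U) = (1 + 23**2)*(-756 + (0*5)*(-5)) = (1 + 529)*(-756 + 0*(-5)) = 530*(-756 + 0) = 530*(-756) = -400680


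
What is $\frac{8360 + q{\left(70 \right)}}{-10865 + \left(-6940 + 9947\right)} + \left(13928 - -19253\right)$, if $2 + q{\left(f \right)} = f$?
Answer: $\frac{130363935}{3929} \approx 33180.0$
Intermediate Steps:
$q{\left(f \right)} = -2 + f$
$\frac{8360 + q{\left(70 \right)}}{-10865 + \left(-6940 + 9947\right)} + \left(13928 - -19253\right) = \frac{8360 + \left(-2 + 70\right)}{-10865 + \left(-6940 + 9947\right)} + \left(13928 - -19253\right) = \frac{8360 + 68}{-10865 + 3007} + \left(13928 + 19253\right) = \frac{8428}{-7858} + 33181 = 8428 \left(- \frac{1}{7858}\right) + 33181 = - \frac{4214}{3929} + 33181 = \frac{130363935}{3929}$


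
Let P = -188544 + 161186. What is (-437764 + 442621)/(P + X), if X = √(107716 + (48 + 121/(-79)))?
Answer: -10497346674/59119839721 - 14571*√74727285/59119839721 ≈ -0.17969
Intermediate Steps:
X = 3*√74727285/79 (X = √(107716 + (48 + 121*(-1/79))) = √(107716 + (48 - 121/79)) = √(107716 + 3671/79) = √(8513235/79) = 3*√74727285/79 ≈ 328.27)
P = -27358
(-437764 + 442621)/(P + X) = (-437764 + 442621)/(-27358 + 3*√74727285/79) = 4857/(-27358 + 3*√74727285/79)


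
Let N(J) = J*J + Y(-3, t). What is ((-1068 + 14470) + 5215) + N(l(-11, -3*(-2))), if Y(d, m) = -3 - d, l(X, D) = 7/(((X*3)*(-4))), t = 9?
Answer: 324382657/17424 ≈ 18617.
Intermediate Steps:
l(X, D) = -7/(12*X) (l(X, D) = 7/(((3*X)*(-4))) = 7/((-12*X)) = 7*(-1/(12*X)) = -7/(12*X))
N(J) = J² (N(J) = J*J + (-3 - 1*(-3)) = J² + (-3 + 3) = J² + 0 = J²)
((-1068 + 14470) + 5215) + N(l(-11, -3*(-2))) = ((-1068 + 14470) + 5215) + (-7/12/(-11))² = (13402 + 5215) + (-7/12*(-1/11))² = 18617 + (7/132)² = 18617 + 49/17424 = 324382657/17424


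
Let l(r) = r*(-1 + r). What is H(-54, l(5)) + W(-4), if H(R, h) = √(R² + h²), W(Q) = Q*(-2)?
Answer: 8 + 2*√829 ≈ 65.585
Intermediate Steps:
W(Q) = -2*Q
H(-54, l(5)) + W(-4) = √((-54)² + (5*(-1 + 5))²) - 2*(-4) = √(2916 + (5*4)²) + 8 = √(2916 + 20²) + 8 = √(2916 + 400) + 8 = √3316 + 8 = 2*√829 + 8 = 8 + 2*√829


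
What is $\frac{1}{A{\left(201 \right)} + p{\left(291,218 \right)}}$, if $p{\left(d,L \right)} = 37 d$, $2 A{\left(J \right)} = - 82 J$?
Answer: $\frac{1}{2526} \approx 0.00039588$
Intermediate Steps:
$A{\left(J \right)} = - 41 J$ ($A{\left(J \right)} = \frac{\left(-82\right) J}{2} = - 41 J$)
$\frac{1}{A{\left(201 \right)} + p{\left(291,218 \right)}} = \frac{1}{\left(-41\right) 201 + 37 \cdot 291} = \frac{1}{-8241 + 10767} = \frac{1}{2526}$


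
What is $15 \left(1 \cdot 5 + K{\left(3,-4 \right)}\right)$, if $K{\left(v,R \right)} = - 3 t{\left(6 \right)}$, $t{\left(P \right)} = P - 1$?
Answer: $-150$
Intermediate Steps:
$t{\left(P \right)} = -1 + P$
$K{\left(v,R \right)} = -15$ ($K{\left(v,R \right)} = - 3 \left(-1 + 6\right) = \left(-3\right) 5 = -15$)
$15 \left(1 \cdot 5 + K{\left(3,-4 \right)}\right) = 15 \left(1 \cdot 5 - 15\right) = 15 \left(5 - 15\right) = 15 \left(-10\right) = -150$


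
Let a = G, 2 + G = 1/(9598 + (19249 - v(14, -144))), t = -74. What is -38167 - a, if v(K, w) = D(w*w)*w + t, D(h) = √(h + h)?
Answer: -898371668994/23539151 - 20736*√2/23539151 ≈ -38165.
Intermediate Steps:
D(h) = √2*√h (D(h) = √(2*h) = √2*√h)
v(K, w) = -74 + w*√2*√(w²) (v(K, w) = (√2*√(w*w))*w - 74 = (√2*√(w²))*w - 74 = w*√2*√(w²) - 74 = -74 + w*√2*√(w²))
G = -2 + 1/(28921 + 20736*√2) (G = -2 + 1/(9598 + (19249 - (-74 - 144*√2*√((-144)²)))) = -2 + 1/(9598 + (19249 - (-74 - 144*√2*√20736))) = -2 + 1/(9598 + (19249 - (-74 - 144*√2*144))) = -2 + 1/(9598 + (19249 - (-74 - 20736*√2))) = -2 + 1/(9598 + (19249 + (74 + 20736*√2))) = -2 + 1/(9598 + (19323 + 20736*√2)) = -2 + 1/(28921 + 20736*√2) ≈ -2.0000)
a = -47107223/23539151 + 20736*√2/23539151 ≈ -2.0000
-38167 - a = -38167 - (-47107223/23539151 + 20736*√2/23539151) = -38167 + (47107223/23539151 - 20736*√2/23539151) = -898371668994/23539151 - 20736*√2/23539151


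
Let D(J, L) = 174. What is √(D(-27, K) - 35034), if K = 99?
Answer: 2*I*√8715 ≈ 186.71*I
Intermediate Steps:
√(D(-27, K) - 35034) = √(174 - 35034) = √(-34860) = 2*I*√8715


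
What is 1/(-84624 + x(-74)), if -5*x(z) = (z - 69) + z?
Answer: -5/422903 ≈ -1.1823e-5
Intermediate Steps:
x(z) = 69/5 - 2*z/5 (x(z) = -((z - 69) + z)/5 = -((-69 + z) + z)/5 = -(-69 + 2*z)/5 = 69/5 - 2*z/5)
1/(-84624 + x(-74)) = 1/(-84624 + (69/5 - ⅖*(-74))) = 1/(-84624 + (69/5 + 148/5)) = 1/(-84624 + 217/5) = 1/(-422903/5) = -5/422903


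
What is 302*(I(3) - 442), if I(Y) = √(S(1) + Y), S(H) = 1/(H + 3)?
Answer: -133484 + 151*√13 ≈ -1.3294e+5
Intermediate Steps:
S(H) = 1/(3 + H)
I(Y) = √(¼ + Y) (I(Y) = √(1/(3 + 1) + Y) = √(1/4 + Y) = √(¼ + Y))
302*(I(3) - 442) = 302*(√(1 + 4*3)/2 - 442) = 302*(√(1 + 12)/2 - 442) = 302*(√13/2 - 442) = 302*(-442 + √13/2) = -133484 + 151*√13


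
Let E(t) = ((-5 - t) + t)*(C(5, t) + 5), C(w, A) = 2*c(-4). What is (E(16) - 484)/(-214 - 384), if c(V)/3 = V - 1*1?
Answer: 359/598 ≈ 0.60033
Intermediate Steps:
c(V) = -3 + 3*V (c(V) = 3*(V - 1*1) = 3*(V - 1) = 3*(-1 + V) = -3 + 3*V)
C(w, A) = -30 (C(w, A) = 2*(-3 + 3*(-4)) = 2*(-3 - 12) = 2*(-15) = -30)
E(t) = 125 (E(t) = ((-5 - t) + t)*(-30 + 5) = -5*(-25) = 125)
(E(16) - 484)/(-214 - 384) = (125 - 484)/(-214 - 384) = -359/(-598) = -359*(-1/598) = 359/598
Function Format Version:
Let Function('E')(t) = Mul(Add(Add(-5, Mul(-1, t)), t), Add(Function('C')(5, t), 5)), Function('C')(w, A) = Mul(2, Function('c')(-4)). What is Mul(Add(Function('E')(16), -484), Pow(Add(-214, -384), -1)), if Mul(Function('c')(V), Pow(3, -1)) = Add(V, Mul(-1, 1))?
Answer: Rational(359, 598) ≈ 0.60033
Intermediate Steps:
Function('c')(V) = Add(-3, Mul(3, V)) (Function('c')(V) = Mul(3, Add(V, Mul(-1, 1))) = Mul(3, Add(V, -1)) = Mul(3, Add(-1, V)) = Add(-3, Mul(3, V)))
Function('C')(w, A) = -30 (Function('C')(w, A) = Mul(2, Add(-3, Mul(3, -4))) = Mul(2, Add(-3, -12)) = Mul(2, -15) = -30)
Function('E')(t) = 125 (Function('E')(t) = Mul(Add(Add(-5, Mul(-1, t)), t), Add(-30, 5)) = Mul(-5, -25) = 125)
Mul(Add(Function('E')(16), -484), Pow(Add(-214, -384), -1)) = Mul(Add(125, -484), Pow(Add(-214, -384), -1)) = Mul(-359, Pow(-598, -1)) = Mul(-359, Rational(-1, 598)) = Rational(359, 598)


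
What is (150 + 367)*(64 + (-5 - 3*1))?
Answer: 28952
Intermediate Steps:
(150 + 367)*(64 + (-5 - 3*1)) = 517*(64 + (-5 - 3)) = 517*(64 - 8) = 517*56 = 28952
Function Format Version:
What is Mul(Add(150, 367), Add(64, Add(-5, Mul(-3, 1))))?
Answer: 28952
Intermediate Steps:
Mul(Add(150, 367), Add(64, Add(-5, Mul(-3, 1)))) = Mul(517, Add(64, Add(-5, -3))) = Mul(517, Add(64, -8)) = Mul(517, 56) = 28952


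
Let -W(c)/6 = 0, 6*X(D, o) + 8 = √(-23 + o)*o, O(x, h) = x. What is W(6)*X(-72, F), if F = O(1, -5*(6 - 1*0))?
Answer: 0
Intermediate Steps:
F = 1
X(D, o) = -4/3 + o*√(-23 + o)/6 (X(D, o) = -4/3 + (√(-23 + o)*o)/6 = -4/3 + (o*√(-23 + o))/6 = -4/3 + o*√(-23 + o)/6)
W(c) = 0 (W(c) = -6*0 = 0)
W(6)*X(-72, F) = 0*(-4/3 + (⅙)*1*√(-23 + 1)) = 0*(-4/3 + (⅙)*1*√(-22)) = 0*(-4/3 + (⅙)*1*(I*√22)) = 0*(-4/3 + I*√22/6) = 0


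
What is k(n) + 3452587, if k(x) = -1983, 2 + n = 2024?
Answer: 3450604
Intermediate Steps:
n = 2022 (n = -2 + 2024 = 2022)
k(n) + 3452587 = -1983 + 3452587 = 3450604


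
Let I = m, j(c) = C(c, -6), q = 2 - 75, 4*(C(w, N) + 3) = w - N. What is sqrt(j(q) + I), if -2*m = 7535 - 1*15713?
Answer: sqrt(16277)/2 ≈ 63.791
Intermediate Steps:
C(w, N) = -3 - N/4 + w/4 (C(w, N) = -3 + (w - N)/4 = -3 + (-N/4 + w/4) = -3 - N/4 + w/4)
q = -73
j(c) = -3/2 + c/4 (j(c) = -3 - 1/4*(-6) + c/4 = -3 + 3/2 + c/4 = -3/2 + c/4)
m = 4089 (m = -(7535 - 1*15713)/2 = -(7535 - 15713)/2 = -1/2*(-8178) = 4089)
I = 4089
sqrt(j(q) + I) = sqrt((-3/2 + (1/4)*(-73)) + 4089) = sqrt((-3/2 - 73/4) + 4089) = sqrt(-79/4 + 4089) = sqrt(16277/4) = sqrt(16277)/2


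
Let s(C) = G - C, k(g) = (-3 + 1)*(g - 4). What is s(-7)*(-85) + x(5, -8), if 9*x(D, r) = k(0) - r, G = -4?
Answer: -2279/9 ≈ -253.22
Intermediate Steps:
k(g) = 8 - 2*g (k(g) = -2*(-4 + g) = 8 - 2*g)
x(D, r) = 8/9 - r/9 (x(D, r) = ((8 - 2*0) - r)/9 = ((8 + 0) - r)/9 = (8 - r)/9 = 8/9 - r/9)
s(C) = -4 - C
s(-7)*(-85) + x(5, -8) = (-4 - 1*(-7))*(-85) + (8/9 - 1/9*(-8)) = (-4 + 7)*(-85) + (8/9 + 8/9) = 3*(-85) + 16/9 = -255 + 16/9 = -2279/9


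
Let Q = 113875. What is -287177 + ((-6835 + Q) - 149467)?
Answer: -329604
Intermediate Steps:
-287177 + ((-6835 + Q) - 149467) = -287177 + ((-6835 + 113875) - 149467) = -287177 + (107040 - 149467) = -287177 - 42427 = -329604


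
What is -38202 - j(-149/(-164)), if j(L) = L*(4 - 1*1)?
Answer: -6265575/164 ≈ -38205.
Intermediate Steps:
j(L) = 3*L (j(L) = L*(4 - 1) = L*3 = 3*L)
-38202 - j(-149/(-164)) = -38202 - 3*(-149/(-164)) = -38202 - 3*(-149*(-1/164)) = -38202 - 3*149/164 = -38202 - 1*447/164 = -38202 - 447/164 = -6265575/164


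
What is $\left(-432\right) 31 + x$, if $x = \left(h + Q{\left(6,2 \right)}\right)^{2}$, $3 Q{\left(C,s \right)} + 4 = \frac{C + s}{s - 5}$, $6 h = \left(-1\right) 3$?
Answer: $- \frac{4336607}{324} \approx -13385.0$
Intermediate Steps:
$h = - \frac{1}{2}$ ($h = \frac{\left(-1\right) 3}{6} = \frac{1}{6} \left(-3\right) = - \frac{1}{2} \approx -0.5$)
$Q{\left(C,s \right)} = - \frac{4}{3} + \frac{C + s}{3 \left(-5 + s\right)}$ ($Q{\left(C,s \right)} = - \frac{4}{3} + \frac{\left(C + s\right) \frac{1}{s - 5}}{3} = - \frac{4}{3} + \frac{\left(C + s\right) \frac{1}{-5 + s}}{3} = - \frac{4}{3} + \frac{\frac{1}{-5 + s} \left(C + s\right)}{3} = - \frac{4}{3} + \frac{C + s}{3 \left(-5 + s\right)}$)
$x = \frac{2401}{324}$ ($x = \left(- \frac{1}{2} + \frac{20 + 6 - 6}{3 \left(-5 + 2\right)}\right)^{2} = \left(- \frac{1}{2} + \frac{20 + 6 - 6}{3 \left(-3\right)}\right)^{2} = \left(- \frac{1}{2} + \frac{1}{3} \left(- \frac{1}{3}\right) 20\right)^{2} = \left(- \frac{1}{2} - \frac{20}{9}\right)^{2} = \left(- \frac{49}{18}\right)^{2} = \frac{2401}{324} \approx 7.4105$)
$\left(-432\right) 31 + x = \left(-432\right) 31 + \frac{2401}{324} = -13392 + \frac{2401}{324} = - \frac{4336607}{324}$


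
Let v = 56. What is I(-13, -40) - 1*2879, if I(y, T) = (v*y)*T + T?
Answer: 26201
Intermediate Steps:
I(y, T) = T + 56*T*y (I(y, T) = (56*y)*T + T = 56*T*y + T = T + 56*T*y)
I(-13, -40) - 1*2879 = -40*(1 + 56*(-13)) - 1*2879 = -40*(1 - 728) - 2879 = -40*(-727) - 2879 = 29080 - 2879 = 26201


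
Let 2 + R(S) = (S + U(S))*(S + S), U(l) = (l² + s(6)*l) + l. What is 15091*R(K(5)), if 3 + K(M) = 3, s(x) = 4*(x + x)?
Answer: -30182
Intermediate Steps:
s(x) = 8*x (s(x) = 4*(2*x) = 8*x)
K(M) = 0 (K(M) = -3 + 3 = 0)
U(l) = l² + 49*l (U(l) = (l² + (8*6)*l) + l = (l² + 48*l) + l = l² + 49*l)
R(S) = -2 + 2*S*(S + S*(49 + S)) (R(S) = -2 + (S + S*(49 + S))*(S + S) = -2 + (S + S*(49 + S))*(2*S) = -2 + 2*S*(S + S*(49 + S)))
15091*R(K(5)) = 15091*(-2 + 2*0³ + 100*0²) = 15091*(-2 + 2*0 + 100*0) = 15091*(-2 + 0 + 0) = 15091*(-2) = -30182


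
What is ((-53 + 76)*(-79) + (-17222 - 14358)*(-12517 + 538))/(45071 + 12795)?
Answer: 378295003/57866 ≈ 6537.4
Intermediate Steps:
((-53 + 76)*(-79) + (-17222 - 14358)*(-12517 + 538))/(45071 + 12795) = (23*(-79) - 31580*(-11979))/57866 = (-1817 + 378296820)*(1/57866) = 378295003*(1/57866) = 378295003/57866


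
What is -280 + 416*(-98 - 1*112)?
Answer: -87640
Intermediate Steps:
-280 + 416*(-98 - 1*112) = -280 + 416*(-98 - 112) = -280 + 416*(-210) = -280 - 87360 = -87640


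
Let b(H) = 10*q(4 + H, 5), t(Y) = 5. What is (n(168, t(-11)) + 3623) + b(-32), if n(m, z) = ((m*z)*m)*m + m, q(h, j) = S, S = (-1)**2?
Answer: 23711961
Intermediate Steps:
S = 1
q(h, j) = 1
n(m, z) = m + z*m**3 (n(m, z) = (z*m**2)*m + m = z*m**3 + m = m + z*m**3)
b(H) = 10 (b(H) = 10*1 = 10)
(n(168, t(-11)) + 3623) + b(-32) = ((168 + 5*168**3) + 3623) + 10 = ((168 + 5*4741632) + 3623) + 10 = ((168 + 23708160) + 3623) + 10 = (23708328 + 3623) + 10 = 23711951 + 10 = 23711961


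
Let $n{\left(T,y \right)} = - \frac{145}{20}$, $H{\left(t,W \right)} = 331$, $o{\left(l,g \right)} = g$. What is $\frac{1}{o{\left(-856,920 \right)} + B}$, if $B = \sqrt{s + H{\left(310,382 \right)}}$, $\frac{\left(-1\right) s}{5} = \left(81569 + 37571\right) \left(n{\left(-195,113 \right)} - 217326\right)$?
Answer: $- \frac{230}{32366142739} + \frac{\sqrt{32366354339}}{64732285478} \approx 2.7721 \cdot 10^{-6}$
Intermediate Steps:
$n{\left(T,y \right)} = - \frac{29}{4}$ ($n{\left(T,y \right)} = \left(-145\right) \frac{1}{20} = - \frac{29}{4}$)
$s = 129465417025$ ($s = - 5 \left(81569 + 37571\right) \left(- \frac{29}{4} - 217326\right) = - 5 \cdot 119140 \left(- \frac{869333}{4}\right) = \left(-5\right) \left(-25893083405\right) = 129465417025$)
$B = 2 \sqrt{32366354339}$ ($B = \sqrt{129465417025 + 331} = \sqrt{129465417356} = 2 \sqrt{32366354339} \approx 3.5981 \cdot 10^{5}$)
$\frac{1}{o{\left(-856,920 \right)} + B} = \frac{1}{920 + 2 \sqrt{32366354339}}$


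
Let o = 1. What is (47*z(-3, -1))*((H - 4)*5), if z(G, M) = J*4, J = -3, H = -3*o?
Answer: 19740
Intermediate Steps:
H = -3 (H = -3*1 = -3)
z(G, M) = -12 (z(G, M) = -3*4 = -12)
(47*z(-3, -1))*((H - 4)*5) = (47*(-12))*((-3 - 4)*5) = -(-3948)*5 = -564*(-35) = 19740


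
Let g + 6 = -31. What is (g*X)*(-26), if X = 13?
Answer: 12506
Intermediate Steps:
g = -37 (g = -6 - 31 = -37)
(g*X)*(-26) = -37*13*(-26) = -481*(-26) = 12506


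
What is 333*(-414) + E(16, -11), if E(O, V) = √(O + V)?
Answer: -137862 + √5 ≈ -1.3786e+5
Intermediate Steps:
333*(-414) + E(16, -11) = 333*(-414) + √(16 - 11) = -137862 + √5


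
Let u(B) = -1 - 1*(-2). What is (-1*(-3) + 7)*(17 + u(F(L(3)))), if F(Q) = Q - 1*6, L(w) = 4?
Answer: 180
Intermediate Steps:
F(Q) = -6 + Q (F(Q) = Q - 6 = -6 + Q)
u(B) = 1 (u(B) = -1 + 2 = 1)
(-1*(-3) + 7)*(17 + u(F(L(3)))) = (-1*(-3) + 7)*(17 + 1) = (3 + 7)*18 = 10*18 = 180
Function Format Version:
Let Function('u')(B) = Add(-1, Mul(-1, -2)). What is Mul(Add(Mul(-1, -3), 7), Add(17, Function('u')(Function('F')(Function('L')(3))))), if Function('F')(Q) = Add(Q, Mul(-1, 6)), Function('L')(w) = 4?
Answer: 180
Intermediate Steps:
Function('F')(Q) = Add(-6, Q) (Function('F')(Q) = Add(Q, -6) = Add(-6, Q))
Function('u')(B) = 1 (Function('u')(B) = Add(-1, 2) = 1)
Mul(Add(Mul(-1, -3), 7), Add(17, Function('u')(Function('F')(Function('L')(3))))) = Mul(Add(Mul(-1, -3), 7), Add(17, 1)) = Mul(Add(3, 7), 18) = Mul(10, 18) = 180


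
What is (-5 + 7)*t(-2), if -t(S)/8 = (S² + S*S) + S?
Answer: -96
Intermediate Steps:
t(S) = -16*S² - 8*S (t(S) = -8*((S² + S*S) + S) = -8*((S² + S²) + S) = -8*(2*S² + S) = -8*(S + 2*S²) = -16*S² - 8*S)
(-5 + 7)*t(-2) = (-5 + 7)*(-8*(-2)*(1 + 2*(-2))) = 2*(-8*(-2)*(1 - 4)) = 2*(-8*(-2)*(-3)) = 2*(-48) = -96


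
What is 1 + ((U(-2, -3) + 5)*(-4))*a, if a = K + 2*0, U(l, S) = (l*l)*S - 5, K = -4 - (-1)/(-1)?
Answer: -239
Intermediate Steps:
K = -5 (K = -4 - (-1)*(-1) = -4 - 1*1 = -4 - 1 = -5)
U(l, S) = -5 + S*l**2 (U(l, S) = l**2*S - 5 = S*l**2 - 5 = -5 + S*l**2)
a = -5 (a = -5 + 2*0 = -5 + 0 = -5)
1 + ((U(-2, -3) + 5)*(-4))*a = 1 + (((-5 - 3*(-2)**2) + 5)*(-4))*(-5) = 1 + (((-5 - 3*4) + 5)*(-4))*(-5) = 1 + (((-5 - 12) + 5)*(-4))*(-5) = 1 + ((-17 + 5)*(-4))*(-5) = 1 - 12*(-4)*(-5) = 1 + 48*(-5) = 1 - 240 = -239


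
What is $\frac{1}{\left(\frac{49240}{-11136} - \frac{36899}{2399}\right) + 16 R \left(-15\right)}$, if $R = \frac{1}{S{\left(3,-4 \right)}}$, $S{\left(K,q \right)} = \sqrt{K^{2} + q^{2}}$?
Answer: $- \frac{3339408}{226420837} \approx -0.014749$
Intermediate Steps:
$R = \frac{1}{5}$ ($R = \frac{1}{\sqrt{3^{2} + \left(-4\right)^{2}}} = \frac{1}{\sqrt{9 + 16}} = \frac{1}{\sqrt{25}} = \frac{1}{5} \approx 0.2$)
$\frac{1}{\left(\frac{49240}{-11136} - \frac{36899}{2399}\right) + 16 R \left(-15\right)} = \frac{1}{\left(\frac{49240}{-11136} - \frac{36899}{2399}\right) + 16 \cdot \frac{1}{5} \left(-15\right)} = \frac{1}{\left(49240 \left(- \frac{1}{11136}\right) - \frac{36899}{2399}\right) + \frac{16}{5} \left(-15\right)} = \frac{1}{\left(- \frac{6155}{1392} - \frac{36899}{2399}\right) - 48} = \frac{1}{- \frac{66129253}{3339408} - 48} = \frac{1}{- \frac{226420837}{3339408}} = - \frac{3339408}{226420837}$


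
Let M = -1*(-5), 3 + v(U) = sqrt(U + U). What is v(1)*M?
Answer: -15 + 5*sqrt(2) ≈ -7.9289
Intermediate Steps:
v(U) = -3 + sqrt(2)*sqrt(U) (v(U) = -3 + sqrt(U + U) = -3 + sqrt(2*U) = -3 + sqrt(2)*sqrt(U))
M = 5
v(1)*M = (-3 + sqrt(2)*sqrt(1))*5 = (-3 + sqrt(2)*1)*5 = (-3 + sqrt(2))*5 = -15 + 5*sqrt(2)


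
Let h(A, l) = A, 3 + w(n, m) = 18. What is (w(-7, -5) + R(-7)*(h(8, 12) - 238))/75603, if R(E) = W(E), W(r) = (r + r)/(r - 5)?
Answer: -760/226809 ≈ -0.0033508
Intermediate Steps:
W(r) = 2*r/(-5 + r) (W(r) = (2*r)/(-5 + r) = 2*r/(-5 + r))
R(E) = 2*E/(-5 + E)
w(n, m) = 15 (w(n, m) = -3 + 18 = 15)
(w(-7, -5) + R(-7)*(h(8, 12) - 238))/75603 = (15 + (2*(-7)/(-5 - 7))*(8 - 238))/75603 = (15 + (2*(-7)/(-12))*(-230))*(1/75603) = (15 + (2*(-7)*(-1/12))*(-230))*(1/75603) = (15 + (7/6)*(-230))*(1/75603) = (15 - 805/3)*(1/75603) = -760/3*1/75603 = -760/226809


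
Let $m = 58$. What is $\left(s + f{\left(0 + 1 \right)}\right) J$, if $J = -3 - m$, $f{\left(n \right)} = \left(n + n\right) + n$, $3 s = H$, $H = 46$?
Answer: $- \frac{3355}{3} \approx -1118.3$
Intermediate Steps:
$s = \frac{46}{3}$ ($s = \frac{1}{3} \cdot 46 = \frac{46}{3} \approx 15.333$)
$f{\left(n \right)} = 3 n$ ($f{\left(n \right)} = 2 n + n = 3 n$)
$J = -61$ ($J = -3 - 58 = -61$)
$\left(s + f{\left(0 + 1 \right)}\right) J = \left(\frac{46}{3} + 3 \left(0 + 1\right)\right) \left(-61\right) = \left(\frac{46}{3} + 3 \cdot 1\right) \left(-61\right) = \left(\frac{46}{3} + 3\right) \left(-61\right) = \frac{55}{3} \left(-61\right) = - \frac{3355}{3}$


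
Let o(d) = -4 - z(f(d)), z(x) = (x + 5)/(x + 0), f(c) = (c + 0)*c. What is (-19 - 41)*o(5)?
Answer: 312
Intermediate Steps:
f(c) = c² (f(c) = c*c = c²)
z(x) = (5 + x)/x
o(d) = -4 - (5 + d²)/d² (o(d) = -4 - (5 + d²)/(d²) = -4 - (5 + d²)/d²)
(-19 - 41)*o(5) = (-19 - 41)*(-5 - 5/5²) = -60*(-5 - 5*1/25) = -60*(-5 - ⅕) = -60*(-26/5) = 312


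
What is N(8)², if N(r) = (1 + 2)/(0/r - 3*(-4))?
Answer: 1/16 ≈ 0.062500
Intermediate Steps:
N(r) = ¼ (N(r) = 3/(0 + 12) = 3/12 = 3*(1/12) = ¼)
N(8)² = (¼)² = 1/16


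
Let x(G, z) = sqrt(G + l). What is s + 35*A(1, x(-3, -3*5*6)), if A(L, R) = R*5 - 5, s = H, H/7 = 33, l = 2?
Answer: 56 + 175*I ≈ 56.0 + 175.0*I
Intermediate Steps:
H = 231 (H = 7*33 = 231)
s = 231
x(G, z) = sqrt(2 + G) (x(G, z) = sqrt(G + 2) = sqrt(2 + G))
A(L, R) = -5 + 5*R (A(L, R) = 5*R - 5 = -5 + 5*R)
s + 35*A(1, x(-3, -3*5*6)) = 231 + 35*(-5 + 5*sqrt(2 - 3)) = 231 + 35*(-5 + 5*sqrt(-1)) = 231 + 35*(-5 + 5*I) = 231 + (-175 + 175*I) = 56 + 175*I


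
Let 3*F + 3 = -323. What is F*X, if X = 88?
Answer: -28688/3 ≈ -9562.7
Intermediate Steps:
F = -326/3 (F = -1 + (⅓)*(-323) = -1 - 323/3 = -326/3 ≈ -108.67)
F*X = -326/3*88 = -28688/3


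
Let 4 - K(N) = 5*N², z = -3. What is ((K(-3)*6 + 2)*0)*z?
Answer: 0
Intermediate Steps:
K(N) = 4 - 5*N²
((K(-3)*6 + 2)*0)*z = (((4 - 5*(-3)²)*6 + 2)*0)*(-3) = (((4 - 5*9)*6 + 2)*0)*(-3) = (((4 - 45)*6 + 2)*0)*(-3) = ((-41*6 + 2)*0)*(-3) = ((-246 + 2)*0)*(-3) = -244*0*(-3) = 0*(-3) = 0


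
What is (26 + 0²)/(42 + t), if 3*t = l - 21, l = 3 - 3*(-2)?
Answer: 13/19 ≈ 0.68421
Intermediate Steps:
l = 9 (l = 3 + 6 = 9)
t = -4 (t = (9 - 21)/3 = (⅓)*(-12) = -4)
(26 + 0²)/(42 + t) = (26 + 0²)/(42 - 4) = (26 + 0)/38 = 26*(1/38) = 13/19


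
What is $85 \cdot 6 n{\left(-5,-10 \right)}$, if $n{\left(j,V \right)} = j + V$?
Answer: $-7650$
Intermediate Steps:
$n{\left(j,V \right)} = V + j$
$85 \cdot 6 n{\left(-5,-10 \right)} = 85 \cdot 6 \left(-10 - 5\right) = 510 \left(-15\right) = -7650$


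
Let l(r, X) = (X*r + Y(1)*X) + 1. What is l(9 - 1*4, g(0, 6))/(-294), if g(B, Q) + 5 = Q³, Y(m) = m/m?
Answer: -181/42 ≈ -4.3095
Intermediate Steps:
Y(m) = 1
g(B, Q) = -5 + Q³
l(r, X) = 1 + X + X*r (l(r, X) = (X*r + 1*X) + 1 = (X*r + X) + 1 = (X + X*r) + 1 = 1 + X + X*r)
l(9 - 1*4, g(0, 6))/(-294) = (1 + (-5 + 6³) + (-5 + 6³)*(9 - 1*4))/(-294) = (1 + (-5 + 216) + (-5 + 216)*(9 - 4))*(-1/294) = (1 + 211 + 211*5)*(-1/294) = (1 + 211 + 1055)*(-1/294) = 1267*(-1/294) = -181/42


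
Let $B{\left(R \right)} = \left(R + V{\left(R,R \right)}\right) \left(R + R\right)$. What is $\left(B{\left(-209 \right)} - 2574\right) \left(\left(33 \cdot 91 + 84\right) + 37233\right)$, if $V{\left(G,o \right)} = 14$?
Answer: $3182699520$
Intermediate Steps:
$B{\left(R \right)} = 2 R \left(14 + R\right)$ ($B{\left(R \right)} = \left(R + 14\right) \left(R + R\right) = \left(14 + R\right) 2 R = 2 R \left(14 + R\right)$)
$\left(B{\left(-209 \right)} - 2574\right) \left(\left(33 \cdot 91 + 84\right) + 37233\right) = \left(2 \left(-209\right) \left(14 - 209\right) - 2574\right) \left(\left(33 \cdot 91 + 84\right) + 37233\right) = \left(2 \left(-209\right) \left(-195\right) - 2574\right) \left(\left(3003 + 84\right) + 37233\right) = \left(81510 - 2574\right) \left(3087 + 37233\right) = 78936 \cdot 40320 = 3182699520$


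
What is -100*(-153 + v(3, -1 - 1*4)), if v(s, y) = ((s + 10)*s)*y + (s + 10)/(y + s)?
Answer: 35450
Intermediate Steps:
v(s, y) = (10 + s)/(s + y) + s*y*(10 + s) (v(s, y) = ((10 + s)*s)*y + (10 + s)/(s + y) = (s*(10 + s))*y + (10 + s)/(s + y) = s*y*(10 + s) + (10 + s)/(s + y) = (10 + s)/(s + y) + s*y*(10 + s))
-100*(-153 + v(3, -1 - 1*4)) = -100*(-153 + (10 + 3 + (-1 - 1*4)*3³ + 3²*(-1 - 1*4)² + 10*3*(-1 - 1*4)² + 10*(-1 - 1*4)*3²)/(3 + (-1 - 1*4))) = -100*(-153 + (10 + 3 + (-1 - 4)*27 + 9*(-1 - 4)² + 10*3*(-1 - 4)² + 10*(-1 - 4)*9)/(3 + (-1 - 4))) = -100*(-153 + (10 + 3 - 5*27 + 9*(-5)² + 10*3*(-5)² + 10*(-5)*9)/(3 - 5)) = -100*(-153 + (10 + 3 - 135 + 9*25 + 10*3*25 - 450)/(-2)) = -100*(-153 - (10 + 3 - 135 + 225 + 750 - 450)/2) = -100*(-153 - ½*403) = -100*(-153 - 403/2) = -100*(-709/2) = 35450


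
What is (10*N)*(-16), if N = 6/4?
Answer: -240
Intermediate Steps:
N = 3/2 (N = 6*(¼) = 3/2 ≈ 1.5000)
(10*N)*(-16) = (10*(3/2))*(-16) = 15*(-16) = -240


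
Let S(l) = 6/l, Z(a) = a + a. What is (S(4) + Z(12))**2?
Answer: 2601/4 ≈ 650.25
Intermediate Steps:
Z(a) = 2*a
(S(4) + Z(12))**2 = (6/4 + 2*12)**2 = (6*(1/4) + 24)**2 = (3/2 + 24)**2 = (51/2)**2 = 2601/4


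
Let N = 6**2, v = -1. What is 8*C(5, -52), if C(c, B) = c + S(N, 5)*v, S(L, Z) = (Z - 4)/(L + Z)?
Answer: 1632/41 ≈ 39.805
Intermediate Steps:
N = 36
S(L, Z) = (-4 + Z)/(L + Z)
C(c, B) = -1/41 + c (C(c, B) = c + ((-4 + 5)/(36 + 5))*(-1) = c + (1/41)*(-1) = c - 1/41 = -1/41 + c)
8*C(5, -52) = 8*(-1/41 + 5) = 8*(204/41) = 1632/41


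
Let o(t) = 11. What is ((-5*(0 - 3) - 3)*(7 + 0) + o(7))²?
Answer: 9025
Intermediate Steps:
((-5*(0 - 3) - 3)*(7 + 0) + o(7))² = ((-5*(0 - 3) - 3)*(7 + 0) + 11)² = ((-5*(-3) - 3)*7 + 11)² = ((15 - 3)*7 + 11)² = (12*7 + 11)² = (84 + 11)² = 95² = 9025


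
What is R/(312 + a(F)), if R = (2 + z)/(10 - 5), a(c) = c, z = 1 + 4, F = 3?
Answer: 1/225 ≈ 0.0044444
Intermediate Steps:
z = 5
R = 7/5 (R = (2 + 5)/(10 - 5) = 7/5 ≈ 1.4000)
R/(312 + a(F)) = (7/5)/(312 + 3) = (7/5)/315 = (1/315)*(7/5) = 1/225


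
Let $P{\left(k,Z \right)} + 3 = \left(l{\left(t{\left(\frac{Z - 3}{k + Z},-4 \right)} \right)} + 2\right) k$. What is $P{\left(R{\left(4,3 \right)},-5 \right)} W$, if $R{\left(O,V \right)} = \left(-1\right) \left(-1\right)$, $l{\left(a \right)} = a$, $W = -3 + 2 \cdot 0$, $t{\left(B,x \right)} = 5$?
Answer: $-12$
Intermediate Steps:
$W = -3$ ($W = -3 + 0 = -3$)
$R{\left(O,V \right)} = 1$
$P{\left(k,Z \right)} = -3 + 7 k$ ($P{\left(k,Z \right)} = -3 + \left(5 + 2\right) k = -3 + 7 k$)
$P{\left(R{\left(4,3 \right)},-5 \right)} W = \left(-3 + 7 \cdot 1\right) \left(-3\right) = \left(-3 + 7\right) \left(-3\right) = 4 \left(-3\right) = -12$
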